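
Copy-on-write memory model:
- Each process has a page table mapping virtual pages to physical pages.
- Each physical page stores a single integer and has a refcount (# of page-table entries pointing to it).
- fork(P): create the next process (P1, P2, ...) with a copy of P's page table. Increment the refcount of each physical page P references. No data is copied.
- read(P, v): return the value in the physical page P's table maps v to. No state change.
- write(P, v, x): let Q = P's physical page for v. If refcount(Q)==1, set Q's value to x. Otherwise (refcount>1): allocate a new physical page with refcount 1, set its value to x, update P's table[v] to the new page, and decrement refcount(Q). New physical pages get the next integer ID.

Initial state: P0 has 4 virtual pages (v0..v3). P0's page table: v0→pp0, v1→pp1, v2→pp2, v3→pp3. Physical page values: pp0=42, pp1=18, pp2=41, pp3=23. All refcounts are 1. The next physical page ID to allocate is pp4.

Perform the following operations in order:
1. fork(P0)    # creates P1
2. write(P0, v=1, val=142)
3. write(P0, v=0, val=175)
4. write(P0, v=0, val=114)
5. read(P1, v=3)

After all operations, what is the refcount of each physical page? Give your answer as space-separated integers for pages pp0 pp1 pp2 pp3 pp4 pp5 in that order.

Op 1: fork(P0) -> P1. 4 ppages; refcounts: pp0:2 pp1:2 pp2:2 pp3:2
Op 2: write(P0, v1, 142). refcount(pp1)=2>1 -> COPY to pp4. 5 ppages; refcounts: pp0:2 pp1:1 pp2:2 pp3:2 pp4:1
Op 3: write(P0, v0, 175). refcount(pp0)=2>1 -> COPY to pp5. 6 ppages; refcounts: pp0:1 pp1:1 pp2:2 pp3:2 pp4:1 pp5:1
Op 4: write(P0, v0, 114). refcount(pp5)=1 -> write in place. 6 ppages; refcounts: pp0:1 pp1:1 pp2:2 pp3:2 pp4:1 pp5:1
Op 5: read(P1, v3) -> 23. No state change.

Answer: 1 1 2 2 1 1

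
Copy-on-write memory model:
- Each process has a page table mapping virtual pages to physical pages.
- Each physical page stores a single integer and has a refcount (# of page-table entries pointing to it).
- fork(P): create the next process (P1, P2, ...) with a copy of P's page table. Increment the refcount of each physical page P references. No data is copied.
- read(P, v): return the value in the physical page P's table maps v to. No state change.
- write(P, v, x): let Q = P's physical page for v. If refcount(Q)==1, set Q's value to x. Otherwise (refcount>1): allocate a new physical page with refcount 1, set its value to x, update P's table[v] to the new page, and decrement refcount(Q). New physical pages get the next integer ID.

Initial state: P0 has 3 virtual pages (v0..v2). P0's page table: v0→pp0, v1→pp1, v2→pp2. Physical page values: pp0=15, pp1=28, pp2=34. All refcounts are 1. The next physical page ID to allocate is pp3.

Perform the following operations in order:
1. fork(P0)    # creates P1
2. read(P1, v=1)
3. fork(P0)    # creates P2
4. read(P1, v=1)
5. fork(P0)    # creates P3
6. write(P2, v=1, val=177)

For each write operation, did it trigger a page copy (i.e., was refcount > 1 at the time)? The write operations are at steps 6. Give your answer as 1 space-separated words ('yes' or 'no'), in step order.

Op 1: fork(P0) -> P1. 3 ppages; refcounts: pp0:2 pp1:2 pp2:2
Op 2: read(P1, v1) -> 28. No state change.
Op 3: fork(P0) -> P2. 3 ppages; refcounts: pp0:3 pp1:3 pp2:3
Op 4: read(P1, v1) -> 28. No state change.
Op 5: fork(P0) -> P3. 3 ppages; refcounts: pp0:4 pp1:4 pp2:4
Op 6: write(P2, v1, 177). refcount(pp1)=4>1 -> COPY to pp3. 4 ppages; refcounts: pp0:4 pp1:3 pp2:4 pp3:1

yes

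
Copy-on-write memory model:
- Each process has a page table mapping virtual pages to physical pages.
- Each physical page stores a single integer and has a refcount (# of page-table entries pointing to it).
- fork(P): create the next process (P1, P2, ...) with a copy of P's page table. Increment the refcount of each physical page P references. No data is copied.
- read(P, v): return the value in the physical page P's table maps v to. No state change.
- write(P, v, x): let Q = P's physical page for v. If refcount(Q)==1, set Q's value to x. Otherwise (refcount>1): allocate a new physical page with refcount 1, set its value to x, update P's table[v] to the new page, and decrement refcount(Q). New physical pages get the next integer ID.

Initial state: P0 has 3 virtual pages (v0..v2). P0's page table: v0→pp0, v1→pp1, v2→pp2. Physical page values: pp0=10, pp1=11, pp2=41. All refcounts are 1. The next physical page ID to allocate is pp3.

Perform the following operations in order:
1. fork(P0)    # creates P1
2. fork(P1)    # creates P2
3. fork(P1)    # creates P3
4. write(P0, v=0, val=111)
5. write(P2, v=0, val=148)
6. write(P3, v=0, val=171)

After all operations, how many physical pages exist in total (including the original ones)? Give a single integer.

Answer: 6

Derivation:
Op 1: fork(P0) -> P1. 3 ppages; refcounts: pp0:2 pp1:2 pp2:2
Op 2: fork(P1) -> P2. 3 ppages; refcounts: pp0:3 pp1:3 pp2:3
Op 3: fork(P1) -> P3. 3 ppages; refcounts: pp0:4 pp1:4 pp2:4
Op 4: write(P0, v0, 111). refcount(pp0)=4>1 -> COPY to pp3. 4 ppages; refcounts: pp0:3 pp1:4 pp2:4 pp3:1
Op 5: write(P2, v0, 148). refcount(pp0)=3>1 -> COPY to pp4. 5 ppages; refcounts: pp0:2 pp1:4 pp2:4 pp3:1 pp4:1
Op 6: write(P3, v0, 171). refcount(pp0)=2>1 -> COPY to pp5. 6 ppages; refcounts: pp0:1 pp1:4 pp2:4 pp3:1 pp4:1 pp5:1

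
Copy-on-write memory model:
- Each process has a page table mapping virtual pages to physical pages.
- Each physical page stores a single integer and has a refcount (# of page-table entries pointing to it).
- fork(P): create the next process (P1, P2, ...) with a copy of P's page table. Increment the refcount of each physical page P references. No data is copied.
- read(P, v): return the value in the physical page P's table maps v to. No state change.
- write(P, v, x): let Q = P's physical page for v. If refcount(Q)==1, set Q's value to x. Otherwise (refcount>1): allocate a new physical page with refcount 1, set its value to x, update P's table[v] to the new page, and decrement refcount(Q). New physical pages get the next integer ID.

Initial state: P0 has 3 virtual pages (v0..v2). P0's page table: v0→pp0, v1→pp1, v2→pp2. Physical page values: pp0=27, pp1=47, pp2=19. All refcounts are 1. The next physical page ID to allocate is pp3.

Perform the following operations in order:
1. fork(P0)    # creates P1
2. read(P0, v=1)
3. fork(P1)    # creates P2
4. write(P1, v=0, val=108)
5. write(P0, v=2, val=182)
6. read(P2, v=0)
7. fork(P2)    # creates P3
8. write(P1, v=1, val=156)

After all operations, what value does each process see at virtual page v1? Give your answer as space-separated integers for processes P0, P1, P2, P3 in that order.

Op 1: fork(P0) -> P1. 3 ppages; refcounts: pp0:2 pp1:2 pp2:2
Op 2: read(P0, v1) -> 47. No state change.
Op 3: fork(P1) -> P2. 3 ppages; refcounts: pp0:3 pp1:3 pp2:3
Op 4: write(P1, v0, 108). refcount(pp0)=3>1 -> COPY to pp3. 4 ppages; refcounts: pp0:2 pp1:3 pp2:3 pp3:1
Op 5: write(P0, v2, 182). refcount(pp2)=3>1 -> COPY to pp4. 5 ppages; refcounts: pp0:2 pp1:3 pp2:2 pp3:1 pp4:1
Op 6: read(P2, v0) -> 27. No state change.
Op 7: fork(P2) -> P3. 5 ppages; refcounts: pp0:3 pp1:4 pp2:3 pp3:1 pp4:1
Op 8: write(P1, v1, 156). refcount(pp1)=4>1 -> COPY to pp5. 6 ppages; refcounts: pp0:3 pp1:3 pp2:3 pp3:1 pp4:1 pp5:1
P0: v1 -> pp1 = 47
P1: v1 -> pp5 = 156
P2: v1 -> pp1 = 47
P3: v1 -> pp1 = 47

Answer: 47 156 47 47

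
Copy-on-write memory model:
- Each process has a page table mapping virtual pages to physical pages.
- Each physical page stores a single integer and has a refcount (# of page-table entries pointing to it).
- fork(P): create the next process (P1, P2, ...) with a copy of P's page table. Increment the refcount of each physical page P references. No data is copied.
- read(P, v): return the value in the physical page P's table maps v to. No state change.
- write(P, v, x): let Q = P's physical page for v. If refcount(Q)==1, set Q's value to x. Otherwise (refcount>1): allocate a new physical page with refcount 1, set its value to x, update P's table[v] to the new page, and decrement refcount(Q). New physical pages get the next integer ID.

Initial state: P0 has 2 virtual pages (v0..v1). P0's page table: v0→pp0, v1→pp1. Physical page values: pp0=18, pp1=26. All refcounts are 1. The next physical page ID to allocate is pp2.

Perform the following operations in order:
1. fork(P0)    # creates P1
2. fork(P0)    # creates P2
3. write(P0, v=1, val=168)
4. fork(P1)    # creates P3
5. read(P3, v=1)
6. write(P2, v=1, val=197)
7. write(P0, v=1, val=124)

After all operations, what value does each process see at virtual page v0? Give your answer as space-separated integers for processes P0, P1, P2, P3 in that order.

Op 1: fork(P0) -> P1. 2 ppages; refcounts: pp0:2 pp1:2
Op 2: fork(P0) -> P2. 2 ppages; refcounts: pp0:3 pp1:3
Op 3: write(P0, v1, 168). refcount(pp1)=3>1 -> COPY to pp2. 3 ppages; refcounts: pp0:3 pp1:2 pp2:1
Op 4: fork(P1) -> P3. 3 ppages; refcounts: pp0:4 pp1:3 pp2:1
Op 5: read(P3, v1) -> 26. No state change.
Op 6: write(P2, v1, 197). refcount(pp1)=3>1 -> COPY to pp3. 4 ppages; refcounts: pp0:4 pp1:2 pp2:1 pp3:1
Op 7: write(P0, v1, 124). refcount(pp2)=1 -> write in place. 4 ppages; refcounts: pp0:4 pp1:2 pp2:1 pp3:1
P0: v0 -> pp0 = 18
P1: v0 -> pp0 = 18
P2: v0 -> pp0 = 18
P3: v0 -> pp0 = 18

Answer: 18 18 18 18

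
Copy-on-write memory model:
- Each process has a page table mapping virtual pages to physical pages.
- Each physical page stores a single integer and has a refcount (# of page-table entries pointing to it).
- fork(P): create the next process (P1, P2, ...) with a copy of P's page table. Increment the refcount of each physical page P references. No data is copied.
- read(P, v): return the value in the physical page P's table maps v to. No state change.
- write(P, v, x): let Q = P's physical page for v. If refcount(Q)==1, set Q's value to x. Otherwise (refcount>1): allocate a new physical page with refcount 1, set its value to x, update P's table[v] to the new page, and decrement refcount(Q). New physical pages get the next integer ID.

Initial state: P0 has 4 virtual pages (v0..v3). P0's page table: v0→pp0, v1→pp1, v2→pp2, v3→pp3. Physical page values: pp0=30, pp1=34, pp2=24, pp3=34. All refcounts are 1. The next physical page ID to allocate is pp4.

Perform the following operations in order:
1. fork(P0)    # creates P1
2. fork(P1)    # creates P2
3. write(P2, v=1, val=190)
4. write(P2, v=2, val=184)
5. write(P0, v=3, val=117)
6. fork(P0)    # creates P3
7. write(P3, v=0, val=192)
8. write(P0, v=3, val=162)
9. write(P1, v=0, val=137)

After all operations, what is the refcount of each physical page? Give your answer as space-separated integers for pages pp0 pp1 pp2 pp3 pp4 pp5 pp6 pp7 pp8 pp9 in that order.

Op 1: fork(P0) -> P1. 4 ppages; refcounts: pp0:2 pp1:2 pp2:2 pp3:2
Op 2: fork(P1) -> P2. 4 ppages; refcounts: pp0:3 pp1:3 pp2:3 pp3:3
Op 3: write(P2, v1, 190). refcount(pp1)=3>1 -> COPY to pp4. 5 ppages; refcounts: pp0:3 pp1:2 pp2:3 pp3:3 pp4:1
Op 4: write(P2, v2, 184). refcount(pp2)=3>1 -> COPY to pp5. 6 ppages; refcounts: pp0:3 pp1:2 pp2:2 pp3:3 pp4:1 pp5:1
Op 5: write(P0, v3, 117). refcount(pp3)=3>1 -> COPY to pp6. 7 ppages; refcounts: pp0:3 pp1:2 pp2:2 pp3:2 pp4:1 pp5:1 pp6:1
Op 6: fork(P0) -> P3. 7 ppages; refcounts: pp0:4 pp1:3 pp2:3 pp3:2 pp4:1 pp5:1 pp6:2
Op 7: write(P3, v0, 192). refcount(pp0)=4>1 -> COPY to pp7. 8 ppages; refcounts: pp0:3 pp1:3 pp2:3 pp3:2 pp4:1 pp5:1 pp6:2 pp7:1
Op 8: write(P0, v3, 162). refcount(pp6)=2>1 -> COPY to pp8. 9 ppages; refcounts: pp0:3 pp1:3 pp2:3 pp3:2 pp4:1 pp5:1 pp6:1 pp7:1 pp8:1
Op 9: write(P1, v0, 137). refcount(pp0)=3>1 -> COPY to pp9. 10 ppages; refcounts: pp0:2 pp1:3 pp2:3 pp3:2 pp4:1 pp5:1 pp6:1 pp7:1 pp8:1 pp9:1

Answer: 2 3 3 2 1 1 1 1 1 1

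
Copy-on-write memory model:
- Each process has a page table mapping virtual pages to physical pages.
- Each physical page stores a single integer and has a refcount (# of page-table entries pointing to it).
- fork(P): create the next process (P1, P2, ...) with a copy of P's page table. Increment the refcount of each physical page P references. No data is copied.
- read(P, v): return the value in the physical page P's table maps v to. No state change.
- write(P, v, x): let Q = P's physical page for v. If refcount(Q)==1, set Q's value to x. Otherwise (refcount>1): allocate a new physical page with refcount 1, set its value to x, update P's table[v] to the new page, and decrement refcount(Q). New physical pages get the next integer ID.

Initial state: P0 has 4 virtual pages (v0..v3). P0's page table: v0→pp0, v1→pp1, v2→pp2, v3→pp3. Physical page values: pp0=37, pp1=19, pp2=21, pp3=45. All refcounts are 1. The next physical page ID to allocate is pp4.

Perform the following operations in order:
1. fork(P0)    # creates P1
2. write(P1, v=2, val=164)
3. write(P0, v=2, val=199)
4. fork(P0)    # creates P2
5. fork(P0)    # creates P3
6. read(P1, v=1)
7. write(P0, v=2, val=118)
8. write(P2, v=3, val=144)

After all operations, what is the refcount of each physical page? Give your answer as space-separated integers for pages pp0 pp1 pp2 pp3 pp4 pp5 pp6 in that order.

Op 1: fork(P0) -> P1. 4 ppages; refcounts: pp0:2 pp1:2 pp2:2 pp3:2
Op 2: write(P1, v2, 164). refcount(pp2)=2>1 -> COPY to pp4. 5 ppages; refcounts: pp0:2 pp1:2 pp2:1 pp3:2 pp4:1
Op 3: write(P0, v2, 199). refcount(pp2)=1 -> write in place. 5 ppages; refcounts: pp0:2 pp1:2 pp2:1 pp3:2 pp4:1
Op 4: fork(P0) -> P2. 5 ppages; refcounts: pp0:3 pp1:3 pp2:2 pp3:3 pp4:1
Op 5: fork(P0) -> P3. 5 ppages; refcounts: pp0:4 pp1:4 pp2:3 pp3:4 pp4:1
Op 6: read(P1, v1) -> 19. No state change.
Op 7: write(P0, v2, 118). refcount(pp2)=3>1 -> COPY to pp5. 6 ppages; refcounts: pp0:4 pp1:4 pp2:2 pp3:4 pp4:1 pp5:1
Op 8: write(P2, v3, 144). refcount(pp3)=4>1 -> COPY to pp6. 7 ppages; refcounts: pp0:4 pp1:4 pp2:2 pp3:3 pp4:1 pp5:1 pp6:1

Answer: 4 4 2 3 1 1 1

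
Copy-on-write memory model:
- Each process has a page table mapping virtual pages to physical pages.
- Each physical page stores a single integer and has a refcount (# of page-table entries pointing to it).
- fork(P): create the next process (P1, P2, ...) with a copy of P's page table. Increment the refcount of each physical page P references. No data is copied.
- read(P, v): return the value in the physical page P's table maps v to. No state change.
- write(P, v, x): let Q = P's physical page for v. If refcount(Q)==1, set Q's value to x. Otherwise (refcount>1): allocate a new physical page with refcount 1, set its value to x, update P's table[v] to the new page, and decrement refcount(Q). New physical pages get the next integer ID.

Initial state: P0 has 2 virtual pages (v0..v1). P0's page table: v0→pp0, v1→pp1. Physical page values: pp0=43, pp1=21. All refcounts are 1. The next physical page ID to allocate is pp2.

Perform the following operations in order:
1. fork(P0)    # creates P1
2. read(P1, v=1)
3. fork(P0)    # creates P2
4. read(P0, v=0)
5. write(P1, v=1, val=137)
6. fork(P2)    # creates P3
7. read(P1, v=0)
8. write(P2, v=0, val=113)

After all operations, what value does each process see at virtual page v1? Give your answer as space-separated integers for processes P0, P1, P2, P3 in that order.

Answer: 21 137 21 21

Derivation:
Op 1: fork(P0) -> P1. 2 ppages; refcounts: pp0:2 pp1:2
Op 2: read(P1, v1) -> 21. No state change.
Op 3: fork(P0) -> P2. 2 ppages; refcounts: pp0:3 pp1:3
Op 4: read(P0, v0) -> 43. No state change.
Op 5: write(P1, v1, 137). refcount(pp1)=3>1 -> COPY to pp2. 3 ppages; refcounts: pp0:3 pp1:2 pp2:1
Op 6: fork(P2) -> P3. 3 ppages; refcounts: pp0:4 pp1:3 pp2:1
Op 7: read(P1, v0) -> 43. No state change.
Op 8: write(P2, v0, 113). refcount(pp0)=4>1 -> COPY to pp3. 4 ppages; refcounts: pp0:3 pp1:3 pp2:1 pp3:1
P0: v1 -> pp1 = 21
P1: v1 -> pp2 = 137
P2: v1 -> pp1 = 21
P3: v1 -> pp1 = 21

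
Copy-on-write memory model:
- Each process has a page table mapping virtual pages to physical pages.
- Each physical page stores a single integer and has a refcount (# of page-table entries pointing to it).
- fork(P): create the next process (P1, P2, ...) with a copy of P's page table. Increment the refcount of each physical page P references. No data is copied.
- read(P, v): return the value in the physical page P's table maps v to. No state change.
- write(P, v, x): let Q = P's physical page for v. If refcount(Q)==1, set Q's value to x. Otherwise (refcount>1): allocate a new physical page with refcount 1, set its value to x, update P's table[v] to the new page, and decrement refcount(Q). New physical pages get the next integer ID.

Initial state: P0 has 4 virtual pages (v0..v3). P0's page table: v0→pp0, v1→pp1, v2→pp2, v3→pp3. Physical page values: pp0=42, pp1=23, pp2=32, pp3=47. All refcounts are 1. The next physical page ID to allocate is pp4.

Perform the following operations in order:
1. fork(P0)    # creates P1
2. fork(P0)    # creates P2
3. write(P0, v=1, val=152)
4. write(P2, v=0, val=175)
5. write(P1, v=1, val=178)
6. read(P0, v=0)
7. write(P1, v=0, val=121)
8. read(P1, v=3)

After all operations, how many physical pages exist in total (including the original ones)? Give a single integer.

Op 1: fork(P0) -> P1. 4 ppages; refcounts: pp0:2 pp1:2 pp2:2 pp3:2
Op 2: fork(P0) -> P2. 4 ppages; refcounts: pp0:3 pp1:3 pp2:3 pp3:3
Op 3: write(P0, v1, 152). refcount(pp1)=3>1 -> COPY to pp4. 5 ppages; refcounts: pp0:3 pp1:2 pp2:3 pp3:3 pp4:1
Op 4: write(P2, v0, 175). refcount(pp0)=3>1 -> COPY to pp5. 6 ppages; refcounts: pp0:2 pp1:2 pp2:3 pp3:3 pp4:1 pp5:1
Op 5: write(P1, v1, 178). refcount(pp1)=2>1 -> COPY to pp6. 7 ppages; refcounts: pp0:2 pp1:1 pp2:3 pp3:3 pp4:1 pp5:1 pp6:1
Op 6: read(P0, v0) -> 42. No state change.
Op 7: write(P1, v0, 121). refcount(pp0)=2>1 -> COPY to pp7. 8 ppages; refcounts: pp0:1 pp1:1 pp2:3 pp3:3 pp4:1 pp5:1 pp6:1 pp7:1
Op 8: read(P1, v3) -> 47. No state change.

Answer: 8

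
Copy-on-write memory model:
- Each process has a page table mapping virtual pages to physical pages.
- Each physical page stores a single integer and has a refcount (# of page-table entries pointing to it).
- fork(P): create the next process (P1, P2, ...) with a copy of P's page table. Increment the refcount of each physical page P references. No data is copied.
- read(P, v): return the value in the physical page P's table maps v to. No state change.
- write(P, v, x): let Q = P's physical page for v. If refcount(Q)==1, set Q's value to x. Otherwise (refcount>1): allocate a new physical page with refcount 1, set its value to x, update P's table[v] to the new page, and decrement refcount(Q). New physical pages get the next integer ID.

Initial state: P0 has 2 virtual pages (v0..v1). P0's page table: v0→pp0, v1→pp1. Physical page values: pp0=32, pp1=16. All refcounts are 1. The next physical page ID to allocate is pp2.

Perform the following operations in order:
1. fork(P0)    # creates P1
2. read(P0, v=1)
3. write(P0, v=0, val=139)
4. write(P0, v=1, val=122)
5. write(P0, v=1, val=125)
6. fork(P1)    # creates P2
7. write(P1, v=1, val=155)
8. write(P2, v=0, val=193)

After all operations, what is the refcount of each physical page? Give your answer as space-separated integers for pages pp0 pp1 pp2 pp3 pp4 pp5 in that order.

Answer: 1 1 1 1 1 1

Derivation:
Op 1: fork(P0) -> P1. 2 ppages; refcounts: pp0:2 pp1:2
Op 2: read(P0, v1) -> 16. No state change.
Op 3: write(P0, v0, 139). refcount(pp0)=2>1 -> COPY to pp2. 3 ppages; refcounts: pp0:1 pp1:2 pp2:1
Op 4: write(P0, v1, 122). refcount(pp1)=2>1 -> COPY to pp3. 4 ppages; refcounts: pp0:1 pp1:1 pp2:1 pp3:1
Op 5: write(P0, v1, 125). refcount(pp3)=1 -> write in place. 4 ppages; refcounts: pp0:1 pp1:1 pp2:1 pp3:1
Op 6: fork(P1) -> P2. 4 ppages; refcounts: pp0:2 pp1:2 pp2:1 pp3:1
Op 7: write(P1, v1, 155). refcount(pp1)=2>1 -> COPY to pp4. 5 ppages; refcounts: pp0:2 pp1:1 pp2:1 pp3:1 pp4:1
Op 8: write(P2, v0, 193). refcount(pp0)=2>1 -> COPY to pp5. 6 ppages; refcounts: pp0:1 pp1:1 pp2:1 pp3:1 pp4:1 pp5:1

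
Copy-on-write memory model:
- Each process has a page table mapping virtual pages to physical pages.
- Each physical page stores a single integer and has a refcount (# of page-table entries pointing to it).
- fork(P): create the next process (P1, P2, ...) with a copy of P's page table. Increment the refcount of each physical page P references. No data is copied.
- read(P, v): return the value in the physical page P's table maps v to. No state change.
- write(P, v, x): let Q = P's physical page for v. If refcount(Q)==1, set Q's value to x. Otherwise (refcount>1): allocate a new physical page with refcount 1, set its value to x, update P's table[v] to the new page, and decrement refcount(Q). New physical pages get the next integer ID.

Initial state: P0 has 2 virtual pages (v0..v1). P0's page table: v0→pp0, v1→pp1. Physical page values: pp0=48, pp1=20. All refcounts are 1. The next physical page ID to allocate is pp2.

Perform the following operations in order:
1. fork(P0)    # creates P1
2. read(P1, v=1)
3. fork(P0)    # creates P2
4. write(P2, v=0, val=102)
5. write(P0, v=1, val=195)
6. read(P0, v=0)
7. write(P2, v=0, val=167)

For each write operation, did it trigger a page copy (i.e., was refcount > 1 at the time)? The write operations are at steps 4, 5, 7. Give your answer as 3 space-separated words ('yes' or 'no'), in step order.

Op 1: fork(P0) -> P1. 2 ppages; refcounts: pp0:2 pp1:2
Op 2: read(P1, v1) -> 20. No state change.
Op 3: fork(P0) -> P2. 2 ppages; refcounts: pp0:3 pp1:3
Op 4: write(P2, v0, 102). refcount(pp0)=3>1 -> COPY to pp2. 3 ppages; refcounts: pp0:2 pp1:3 pp2:1
Op 5: write(P0, v1, 195). refcount(pp1)=3>1 -> COPY to pp3. 4 ppages; refcounts: pp0:2 pp1:2 pp2:1 pp3:1
Op 6: read(P0, v0) -> 48. No state change.
Op 7: write(P2, v0, 167). refcount(pp2)=1 -> write in place. 4 ppages; refcounts: pp0:2 pp1:2 pp2:1 pp3:1

yes yes no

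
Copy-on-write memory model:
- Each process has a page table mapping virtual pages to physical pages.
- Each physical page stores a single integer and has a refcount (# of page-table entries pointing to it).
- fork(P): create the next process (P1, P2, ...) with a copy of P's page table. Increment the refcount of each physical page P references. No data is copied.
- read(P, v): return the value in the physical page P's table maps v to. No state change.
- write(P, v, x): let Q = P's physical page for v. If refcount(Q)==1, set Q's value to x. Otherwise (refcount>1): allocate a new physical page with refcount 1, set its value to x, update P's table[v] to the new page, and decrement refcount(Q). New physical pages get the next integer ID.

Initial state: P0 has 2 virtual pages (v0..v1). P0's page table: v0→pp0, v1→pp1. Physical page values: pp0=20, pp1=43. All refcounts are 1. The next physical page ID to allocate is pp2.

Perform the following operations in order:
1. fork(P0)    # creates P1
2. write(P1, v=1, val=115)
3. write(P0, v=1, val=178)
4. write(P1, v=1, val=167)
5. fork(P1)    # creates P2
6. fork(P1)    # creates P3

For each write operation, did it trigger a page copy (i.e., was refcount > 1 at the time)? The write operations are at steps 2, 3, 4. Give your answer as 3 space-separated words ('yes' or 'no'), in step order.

Op 1: fork(P0) -> P1. 2 ppages; refcounts: pp0:2 pp1:2
Op 2: write(P1, v1, 115). refcount(pp1)=2>1 -> COPY to pp2. 3 ppages; refcounts: pp0:2 pp1:1 pp2:1
Op 3: write(P0, v1, 178). refcount(pp1)=1 -> write in place. 3 ppages; refcounts: pp0:2 pp1:1 pp2:1
Op 4: write(P1, v1, 167). refcount(pp2)=1 -> write in place. 3 ppages; refcounts: pp0:2 pp1:1 pp2:1
Op 5: fork(P1) -> P2. 3 ppages; refcounts: pp0:3 pp1:1 pp2:2
Op 6: fork(P1) -> P3. 3 ppages; refcounts: pp0:4 pp1:1 pp2:3

yes no no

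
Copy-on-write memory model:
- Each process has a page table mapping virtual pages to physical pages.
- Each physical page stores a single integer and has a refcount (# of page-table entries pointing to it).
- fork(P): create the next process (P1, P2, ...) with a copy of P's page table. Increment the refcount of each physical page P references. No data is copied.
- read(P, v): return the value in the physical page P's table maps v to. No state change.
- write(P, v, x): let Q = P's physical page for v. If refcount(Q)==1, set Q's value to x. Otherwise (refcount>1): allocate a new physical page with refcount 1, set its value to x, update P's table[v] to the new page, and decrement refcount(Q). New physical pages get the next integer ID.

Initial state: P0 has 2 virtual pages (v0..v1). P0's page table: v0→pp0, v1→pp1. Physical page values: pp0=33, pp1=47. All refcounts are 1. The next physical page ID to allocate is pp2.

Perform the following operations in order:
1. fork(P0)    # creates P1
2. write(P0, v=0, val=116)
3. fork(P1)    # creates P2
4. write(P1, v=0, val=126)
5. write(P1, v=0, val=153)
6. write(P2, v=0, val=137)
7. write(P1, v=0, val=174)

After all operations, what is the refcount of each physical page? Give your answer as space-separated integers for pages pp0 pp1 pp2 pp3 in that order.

Op 1: fork(P0) -> P1. 2 ppages; refcounts: pp0:2 pp1:2
Op 2: write(P0, v0, 116). refcount(pp0)=2>1 -> COPY to pp2. 3 ppages; refcounts: pp0:1 pp1:2 pp2:1
Op 3: fork(P1) -> P2. 3 ppages; refcounts: pp0:2 pp1:3 pp2:1
Op 4: write(P1, v0, 126). refcount(pp0)=2>1 -> COPY to pp3. 4 ppages; refcounts: pp0:1 pp1:3 pp2:1 pp3:1
Op 5: write(P1, v0, 153). refcount(pp3)=1 -> write in place. 4 ppages; refcounts: pp0:1 pp1:3 pp2:1 pp3:1
Op 6: write(P2, v0, 137). refcount(pp0)=1 -> write in place. 4 ppages; refcounts: pp0:1 pp1:3 pp2:1 pp3:1
Op 7: write(P1, v0, 174). refcount(pp3)=1 -> write in place. 4 ppages; refcounts: pp0:1 pp1:3 pp2:1 pp3:1

Answer: 1 3 1 1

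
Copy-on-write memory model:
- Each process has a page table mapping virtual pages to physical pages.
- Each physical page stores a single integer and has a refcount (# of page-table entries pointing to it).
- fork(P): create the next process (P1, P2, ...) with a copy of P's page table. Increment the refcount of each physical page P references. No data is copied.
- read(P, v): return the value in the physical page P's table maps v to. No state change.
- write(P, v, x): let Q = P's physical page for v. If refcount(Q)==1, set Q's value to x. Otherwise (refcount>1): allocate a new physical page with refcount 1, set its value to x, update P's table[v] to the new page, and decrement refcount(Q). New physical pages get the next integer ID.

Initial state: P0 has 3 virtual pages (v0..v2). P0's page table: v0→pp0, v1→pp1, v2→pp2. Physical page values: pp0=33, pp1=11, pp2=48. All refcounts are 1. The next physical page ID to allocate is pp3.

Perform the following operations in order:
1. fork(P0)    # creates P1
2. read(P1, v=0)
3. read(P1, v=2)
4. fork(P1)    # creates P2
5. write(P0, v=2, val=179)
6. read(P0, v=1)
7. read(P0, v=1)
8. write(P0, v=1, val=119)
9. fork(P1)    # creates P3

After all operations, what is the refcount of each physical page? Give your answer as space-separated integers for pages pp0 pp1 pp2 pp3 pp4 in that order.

Op 1: fork(P0) -> P1. 3 ppages; refcounts: pp0:2 pp1:2 pp2:2
Op 2: read(P1, v0) -> 33. No state change.
Op 3: read(P1, v2) -> 48. No state change.
Op 4: fork(P1) -> P2. 3 ppages; refcounts: pp0:3 pp1:3 pp2:3
Op 5: write(P0, v2, 179). refcount(pp2)=3>1 -> COPY to pp3. 4 ppages; refcounts: pp0:3 pp1:3 pp2:2 pp3:1
Op 6: read(P0, v1) -> 11. No state change.
Op 7: read(P0, v1) -> 11. No state change.
Op 8: write(P0, v1, 119). refcount(pp1)=3>1 -> COPY to pp4. 5 ppages; refcounts: pp0:3 pp1:2 pp2:2 pp3:1 pp4:1
Op 9: fork(P1) -> P3. 5 ppages; refcounts: pp0:4 pp1:3 pp2:3 pp3:1 pp4:1

Answer: 4 3 3 1 1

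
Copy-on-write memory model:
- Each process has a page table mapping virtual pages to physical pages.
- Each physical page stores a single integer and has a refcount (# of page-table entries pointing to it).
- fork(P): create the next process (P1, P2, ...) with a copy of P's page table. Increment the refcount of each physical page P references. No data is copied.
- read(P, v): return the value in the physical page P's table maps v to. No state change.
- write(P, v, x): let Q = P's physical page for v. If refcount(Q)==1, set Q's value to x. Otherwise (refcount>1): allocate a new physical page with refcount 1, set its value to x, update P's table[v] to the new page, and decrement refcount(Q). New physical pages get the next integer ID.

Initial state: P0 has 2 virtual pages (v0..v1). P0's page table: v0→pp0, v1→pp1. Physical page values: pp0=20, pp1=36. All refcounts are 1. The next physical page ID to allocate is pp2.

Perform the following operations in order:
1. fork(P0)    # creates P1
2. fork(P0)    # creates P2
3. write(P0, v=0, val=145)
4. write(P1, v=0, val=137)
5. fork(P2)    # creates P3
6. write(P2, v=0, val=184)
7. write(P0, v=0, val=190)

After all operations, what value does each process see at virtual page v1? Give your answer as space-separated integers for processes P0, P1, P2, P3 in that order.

Op 1: fork(P0) -> P1. 2 ppages; refcounts: pp0:2 pp1:2
Op 2: fork(P0) -> P2. 2 ppages; refcounts: pp0:3 pp1:3
Op 3: write(P0, v0, 145). refcount(pp0)=3>1 -> COPY to pp2. 3 ppages; refcounts: pp0:2 pp1:3 pp2:1
Op 4: write(P1, v0, 137). refcount(pp0)=2>1 -> COPY to pp3. 4 ppages; refcounts: pp0:1 pp1:3 pp2:1 pp3:1
Op 5: fork(P2) -> P3. 4 ppages; refcounts: pp0:2 pp1:4 pp2:1 pp3:1
Op 6: write(P2, v0, 184). refcount(pp0)=2>1 -> COPY to pp4. 5 ppages; refcounts: pp0:1 pp1:4 pp2:1 pp3:1 pp4:1
Op 7: write(P0, v0, 190). refcount(pp2)=1 -> write in place. 5 ppages; refcounts: pp0:1 pp1:4 pp2:1 pp3:1 pp4:1
P0: v1 -> pp1 = 36
P1: v1 -> pp1 = 36
P2: v1 -> pp1 = 36
P3: v1 -> pp1 = 36

Answer: 36 36 36 36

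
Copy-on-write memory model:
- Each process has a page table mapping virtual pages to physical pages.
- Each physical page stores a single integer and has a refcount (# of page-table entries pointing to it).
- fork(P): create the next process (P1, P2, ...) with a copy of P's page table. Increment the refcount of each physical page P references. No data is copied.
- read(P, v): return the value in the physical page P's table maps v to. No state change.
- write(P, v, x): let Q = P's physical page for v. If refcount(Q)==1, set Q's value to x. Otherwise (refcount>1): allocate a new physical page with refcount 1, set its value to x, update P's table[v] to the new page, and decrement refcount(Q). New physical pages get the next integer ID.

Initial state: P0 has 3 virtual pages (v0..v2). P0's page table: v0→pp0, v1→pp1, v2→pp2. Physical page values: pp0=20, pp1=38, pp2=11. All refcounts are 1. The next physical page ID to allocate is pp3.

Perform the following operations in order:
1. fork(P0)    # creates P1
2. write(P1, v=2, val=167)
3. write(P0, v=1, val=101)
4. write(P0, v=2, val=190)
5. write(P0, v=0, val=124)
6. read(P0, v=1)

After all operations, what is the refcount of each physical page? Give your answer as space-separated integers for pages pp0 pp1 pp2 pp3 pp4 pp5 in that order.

Op 1: fork(P0) -> P1. 3 ppages; refcounts: pp0:2 pp1:2 pp2:2
Op 2: write(P1, v2, 167). refcount(pp2)=2>1 -> COPY to pp3. 4 ppages; refcounts: pp0:2 pp1:2 pp2:1 pp3:1
Op 3: write(P0, v1, 101). refcount(pp1)=2>1 -> COPY to pp4. 5 ppages; refcounts: pp0:2 pp1:1 pp2:1 pp3:1 pp4:1
Op 4: write(P0, v2, 190). refcount(pp2)=1 -> write in place. 5 ppages; refcounts: pp0:2 pp1:1 pp2:1 pp3:1 pp4:1
Op 5: write(P0, v0, 124). refcount(pp0)=2>1 -> COPY to pp5. 6 ppages; refcounts: pp0:1 pp1:1 pp2:1 pp3:1 pp4:1 pp5:1
Op 6: read(P0, v1) -> 101. No state change.

Answer: 1 1 1 1 1 1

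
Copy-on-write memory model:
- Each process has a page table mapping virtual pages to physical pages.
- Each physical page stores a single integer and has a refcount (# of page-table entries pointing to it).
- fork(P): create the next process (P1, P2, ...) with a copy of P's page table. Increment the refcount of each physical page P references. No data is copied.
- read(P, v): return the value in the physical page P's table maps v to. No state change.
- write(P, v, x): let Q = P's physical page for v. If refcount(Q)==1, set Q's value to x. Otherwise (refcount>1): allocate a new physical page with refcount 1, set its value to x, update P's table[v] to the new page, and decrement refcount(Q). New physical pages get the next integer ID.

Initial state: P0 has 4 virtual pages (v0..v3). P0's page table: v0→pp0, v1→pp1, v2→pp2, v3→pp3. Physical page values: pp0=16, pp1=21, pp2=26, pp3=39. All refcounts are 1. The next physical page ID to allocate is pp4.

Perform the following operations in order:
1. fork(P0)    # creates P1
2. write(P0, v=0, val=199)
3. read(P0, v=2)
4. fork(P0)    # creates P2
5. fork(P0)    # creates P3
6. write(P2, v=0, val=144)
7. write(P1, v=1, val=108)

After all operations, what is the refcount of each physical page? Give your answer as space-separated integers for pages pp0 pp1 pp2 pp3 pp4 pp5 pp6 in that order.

Op 1: fork(P0) -> P1. 4 ppages; refcounts: pp0:2 pp1:2 pp2:2 pp3:2
Op 2: write(P0, v0, 199). refcount(pp0)=2>1 -> COPY to pp4. 5 ppages; refcounts: pp0:1 pp1:2 pp2:2 pp3:2 pp4:1
Op 3: read(P0, v2) -> 26. No state change.
Op 4: fork(P0) -> P2. 5 ppages; refcounts: pp0:1 pp1:3 pp2:3 pp3:3 pp4:2
Op 5: fork(P0) -> P3. 5 ppages; refcounts: pp0:1 pp1:4 pp2:4 pp3:4 pp4:3
Op 6: write(P2, v0, 144). refcount(pp4)=3>1 -> COPY to pp5. 6 ppages; refcounts: pp0:1 pp1:4 pp2:4 pp3:4 pp4:2 pp5:1
Op 7: write(P1, v1, 108). refcount(pp1)=4>1 -> COPY to pp6. 7 ppages; refcounts: pp0:1 pp1:3 pp2:4 pp3:4 pp4:2 pp5:1 pp6:1

Answer: 1 3 4 4 2 1 1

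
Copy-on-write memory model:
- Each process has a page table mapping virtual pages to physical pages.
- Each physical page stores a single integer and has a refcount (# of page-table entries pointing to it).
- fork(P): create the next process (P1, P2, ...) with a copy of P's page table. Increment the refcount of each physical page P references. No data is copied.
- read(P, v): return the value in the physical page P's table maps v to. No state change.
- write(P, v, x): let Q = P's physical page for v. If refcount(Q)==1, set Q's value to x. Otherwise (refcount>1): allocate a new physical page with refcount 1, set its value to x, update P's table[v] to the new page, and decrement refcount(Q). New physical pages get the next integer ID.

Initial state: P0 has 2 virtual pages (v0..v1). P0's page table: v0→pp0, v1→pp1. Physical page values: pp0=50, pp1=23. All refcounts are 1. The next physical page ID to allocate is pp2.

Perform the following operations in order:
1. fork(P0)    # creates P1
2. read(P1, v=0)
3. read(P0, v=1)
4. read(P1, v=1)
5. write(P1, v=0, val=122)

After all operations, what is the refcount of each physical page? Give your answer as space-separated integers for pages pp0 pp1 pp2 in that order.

Answer: 1 2 1

Derivation:
Op 1: fork(P0) -> P1. 2 ppages; refcounts: pp0:2 pp1:2
Op 2: read(P1, v0) -> 50. No state change.
Op 3: read(P0, v1) -> 23. No state change.
Op 4: read(P1, v1) -> 23. No state change.
Op 5: write(P1, v0, 122). refcount(pp0)=2>1 -> COPY to pp2. 3 ppages; refcounts: pp0:1 pp1:2 pp2:1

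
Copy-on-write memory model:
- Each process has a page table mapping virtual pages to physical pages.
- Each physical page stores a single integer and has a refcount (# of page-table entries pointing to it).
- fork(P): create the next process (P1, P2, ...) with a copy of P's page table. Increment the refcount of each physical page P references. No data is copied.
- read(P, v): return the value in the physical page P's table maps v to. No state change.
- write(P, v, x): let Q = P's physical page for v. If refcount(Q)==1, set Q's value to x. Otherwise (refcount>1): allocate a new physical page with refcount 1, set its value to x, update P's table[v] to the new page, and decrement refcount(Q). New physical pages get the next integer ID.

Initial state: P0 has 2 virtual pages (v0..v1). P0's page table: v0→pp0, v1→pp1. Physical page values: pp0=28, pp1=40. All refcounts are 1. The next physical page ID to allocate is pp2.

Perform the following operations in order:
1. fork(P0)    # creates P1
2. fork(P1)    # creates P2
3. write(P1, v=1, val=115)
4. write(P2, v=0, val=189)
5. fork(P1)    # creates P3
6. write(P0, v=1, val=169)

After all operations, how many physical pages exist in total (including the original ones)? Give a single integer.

Op 1: fork(P0) -> P1. 2 ppages; refcounts: pp0:2 pp1:2
Op 2: fork(P1) -> P2. 2 ppages; refcounts: pp0:3 pp1:3
Op 3: write(P1, v1, 115). refcount(pp1)=3>1 -> COPY to pp2. 3 ppages; refcounts: pp0:3 pp1:2 pp2:1
Op 4: write(P2, v0, 189). refcount(pp0)=3>1 -> COPY to pp3. 4 ppages; refcounts: pp0:2 pp1:2 pp2:1 pp3:1
Op 5: fork(P1) -> P3. 4 ppages; refcounts: pp0:3 pp1:2 pp2:2 pp3:1
Op 6: write(P0, v1, 169). refcount(pp1)=2>1 -> COPY to pp4. 5 ppages; refcounts: pp0:3 pp1:1 pp2:2 pp3:1 pp4:1

Answer: 5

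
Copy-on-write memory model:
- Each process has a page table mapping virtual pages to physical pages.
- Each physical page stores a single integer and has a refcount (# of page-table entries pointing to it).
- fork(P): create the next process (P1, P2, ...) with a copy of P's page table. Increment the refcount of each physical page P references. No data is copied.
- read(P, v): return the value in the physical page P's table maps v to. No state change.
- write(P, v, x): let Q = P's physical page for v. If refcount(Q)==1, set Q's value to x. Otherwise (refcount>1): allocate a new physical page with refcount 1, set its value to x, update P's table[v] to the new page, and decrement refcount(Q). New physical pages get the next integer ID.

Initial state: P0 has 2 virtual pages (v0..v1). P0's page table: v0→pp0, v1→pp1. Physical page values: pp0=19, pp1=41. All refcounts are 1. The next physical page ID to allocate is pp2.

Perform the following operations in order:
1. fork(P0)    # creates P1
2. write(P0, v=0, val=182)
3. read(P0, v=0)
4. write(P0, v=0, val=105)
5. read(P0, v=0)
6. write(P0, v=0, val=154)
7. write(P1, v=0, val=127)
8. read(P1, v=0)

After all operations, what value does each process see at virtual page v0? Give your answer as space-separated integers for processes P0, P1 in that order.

Answer: 154 127

Derivation:
Op 1: fork(P0) -> P1. 2 ppages; refcounts: pp0:2 pp1:2
Op 2: write(P0, v0, 182). refcount(pp0)=2>1 -> COPY to pp2. 3 ppages; refcounts: pp0:1 pp1:2 pp2:1
Op 3: read(P0, v0) -> 182. No state change.
Op 4: write(P0, v0, 105). refcount(pp2)=1 -> write in place. 3 ppages; refcounts: pp0:1 pp1:2 pp2:1
Op 5: read(P0, v0) -> 105. No state change.
Op 6: write(P0, v0, 154). refcount(pp2)=1 -> write in place. 3 ppages; refcounts: pp0:1 pp1:2 pp2:1
Op 7: write(P1, v0, 127). refcount(pp0)=1 -> write in place. 3 ppages; refcounts: pp0:1 pp1:2 pp2:1
Op 8: read(P1, v0) -> 127. No state change.
P0: v0 -> pp2 = 154
P1: v0 -> pp0 = 127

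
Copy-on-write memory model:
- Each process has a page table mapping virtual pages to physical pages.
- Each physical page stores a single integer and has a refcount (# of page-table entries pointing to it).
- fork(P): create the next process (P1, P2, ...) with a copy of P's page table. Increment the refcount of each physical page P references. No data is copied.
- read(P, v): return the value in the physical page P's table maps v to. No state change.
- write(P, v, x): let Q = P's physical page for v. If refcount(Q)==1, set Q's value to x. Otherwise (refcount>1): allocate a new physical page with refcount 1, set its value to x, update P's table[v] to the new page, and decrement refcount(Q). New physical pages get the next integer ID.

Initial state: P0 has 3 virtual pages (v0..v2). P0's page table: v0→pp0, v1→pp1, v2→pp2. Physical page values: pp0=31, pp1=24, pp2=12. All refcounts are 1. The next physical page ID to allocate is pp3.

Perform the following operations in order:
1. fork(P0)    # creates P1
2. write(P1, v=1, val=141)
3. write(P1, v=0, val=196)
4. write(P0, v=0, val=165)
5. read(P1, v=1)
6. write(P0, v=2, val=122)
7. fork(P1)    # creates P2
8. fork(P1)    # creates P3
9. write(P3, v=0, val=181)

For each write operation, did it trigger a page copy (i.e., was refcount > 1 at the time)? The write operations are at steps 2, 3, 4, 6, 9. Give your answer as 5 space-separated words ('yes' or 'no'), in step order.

Op 1: fork(P0) -> P1. 3 ppages; refcounts: pp0:2 pp1:2 pp2:2
Op 2: write(P1, v1, 141). refcount(pp1)=2>1 -> COPY to pp3. 4 ppages; refcounts: pp0:2 pp1:1 pp2:2 pp3:1
Op 3: write(P1, v0, 196). refcount(pp0)=2>1 -> COPY to pp4. 5 ppages; refcounts: pp0:1 pp1:1 pp2:2 pp3:1 pp4:1
Op 4: write(P0, v0, 165). refcount(pp0)=1 -> write in place. 5 ppages; refcounts: pp0:1 pp1:1 pp2:2 pp3:1 pp4:1
Op 5: read(P1, v1) -> 141. No state change.
Op 6: write(P0, v2, 122). refcount(pp2)=2>1 -> COPY to pp5. 6 ppages; refcounts: pp0:1 pp1:1 pp2:1 pp3:1 pp4:1 pp5:1
Op 7: fork(P1) -> P2. 6 ppages; refcounts: pp0:1 pp1:1 pp2:2 pp3:2 pp4:2 pp5:1
Op 8: fork(P1) -> P3. 6 ppages; refcounts: pp0:1 pp1:1 pp2:3 pp3:3 pp4:3 pp5:1
Op 9: write(P3, v0, 181). refcount(pp4)=3>1 -> COPY to pp6. 7 ppages; refcounts: pp0:1 pp1:1 pp2:3 pp3:3 pp4:2 pp5:1 pp6:1

yes yes no yes yes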